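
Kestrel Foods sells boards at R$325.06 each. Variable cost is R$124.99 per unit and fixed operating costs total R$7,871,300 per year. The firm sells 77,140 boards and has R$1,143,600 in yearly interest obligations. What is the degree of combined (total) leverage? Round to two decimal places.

Total contribution margin = 77,140 × R$200.07 = R$15,433,399.80.
Subtracting fixed costs: EBIT = R$15,433,399.80 − R$7,871,300 = R$7,562,099.80. Interest = R$1,143,600.00, so EBIT − I = R$6,418,499.80.
Degree of total leverage = total CM / (EBIT − interest) = R$15,433,399.80 / R$6,418,499.80 = 2.4045.

2.40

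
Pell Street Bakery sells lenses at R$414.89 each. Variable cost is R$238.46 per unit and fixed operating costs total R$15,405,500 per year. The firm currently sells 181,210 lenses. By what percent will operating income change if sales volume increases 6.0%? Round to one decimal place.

+11.6%

At 181,210 units, contribution = 181,210 × R$176.43 = R$31,970,880.30.
EBIT = R$31,970,880.30 − R$15,405,500 = R$16,565,380.30.
Degree of operating leverage = R$31,970,880.30 / R$16,565,380.30 = 1.9300.
%ΔEBIT = DOL × %ΔSales = 1.9300 × +6.0% = +11.6%.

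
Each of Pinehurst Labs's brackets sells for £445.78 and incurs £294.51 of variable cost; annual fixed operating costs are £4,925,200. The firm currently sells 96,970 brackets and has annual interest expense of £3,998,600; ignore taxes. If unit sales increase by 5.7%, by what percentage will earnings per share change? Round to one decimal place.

+14.6%

Total contribution margin = 96,970 × £151.27 = £14,668,651.90.
EBIT = £14,668,651.90 − £4,925,200 = £9,743,451.90.
Interest = £3,998,600.00, so EBIT − I = £5,744,851.90.
DCL = total CM / (EBIT − I) = £14,668,651.90 / £5,744,851.90 = 2.5534.
EPS therefore changes by 2.5534 × (+5.7%) = +14.6%.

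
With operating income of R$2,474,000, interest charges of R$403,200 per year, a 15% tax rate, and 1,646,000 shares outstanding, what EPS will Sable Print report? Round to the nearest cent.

Pre-tax income = R$2,474,000 − R$403,200.00 = R$2,070,800.00.
After tax at 15%: net income = R$2,070,800.00 × 0.85 = R$1,760,180.00.
EPS = R$1,760,180.00 ÷ 1,646,000 = R$1.07.

R$1.07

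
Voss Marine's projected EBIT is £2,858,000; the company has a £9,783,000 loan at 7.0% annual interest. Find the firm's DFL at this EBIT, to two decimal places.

1.32

Interest = £684,810.00.
Degree of financial leverage = EBIT / (EBIT − interest) = £2,858,000 / £2,173,190.00 = 1.3151.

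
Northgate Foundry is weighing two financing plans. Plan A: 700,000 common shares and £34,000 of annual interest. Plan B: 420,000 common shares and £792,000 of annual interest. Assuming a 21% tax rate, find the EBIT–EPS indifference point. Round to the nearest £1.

Set EPS_A = EPS_B: (EBIT − £34,000)(1 − 0.21) ÷ 700,000 = (EBIT − £792,000)(1 − 0.21) ÷ 420,000.
The (1 − t) factor cancels: (EBIT − 34,000) × 420,000 = (EBIT − 792,000) × 700,000.
Solving, EBIT = (792,000·700,000 − 34,000·420,000) / (700,000 − 420,000) = 540,120,000,000 / 280,000 = 1,929,000.00.

£1,929,000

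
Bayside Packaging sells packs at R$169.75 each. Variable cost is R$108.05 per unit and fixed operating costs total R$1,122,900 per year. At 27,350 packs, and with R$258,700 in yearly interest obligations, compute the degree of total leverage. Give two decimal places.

5.52

Contribution at this volume is 27,350 × R$61.70 = R$1,687,495.00.
EBIT = R$1,687,495.00 − R$1,122,900 = R$564,595.00. Interest = R$258,700.00, so EBIT − I = R$305,895.00.
DCL = contribution ÷ (EBIT − I) = R$1,687,495.00 ÷ R$305,895.00 = 5.5166.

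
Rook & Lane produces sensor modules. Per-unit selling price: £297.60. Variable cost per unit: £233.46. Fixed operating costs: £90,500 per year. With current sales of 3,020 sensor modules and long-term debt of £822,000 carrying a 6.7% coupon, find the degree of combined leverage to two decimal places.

4.02

Total contribution margin = 3,020 × £64.14 = £193,702.80.
EBIT = £193,702.80 − £90,500 = £103,202.80. Interest = £55,074.00, so EBIT − I = £48,128.80.
Degree of total leverage = total CM / (EBIT − interest) = £193,702.80 / £48,128.80 = 4.0247.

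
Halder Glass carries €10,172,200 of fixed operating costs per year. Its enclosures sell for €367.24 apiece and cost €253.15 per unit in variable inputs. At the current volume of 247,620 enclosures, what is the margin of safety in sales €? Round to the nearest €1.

€58,193,058

Unit CM = price − variable cost = €367.24 − €253.15 = €114.09. Break-even units = €10,172,200 ÷ €114.09 = 89,159.44; break-even revenue = 89,159.44 × €367.24 = €32,742,911.11.
Current sales = 247,620 × €367.24 = €90,935,968.80.
Margin of safety = €90,935,968.80 − €32,742,911.11 = €58,193,058.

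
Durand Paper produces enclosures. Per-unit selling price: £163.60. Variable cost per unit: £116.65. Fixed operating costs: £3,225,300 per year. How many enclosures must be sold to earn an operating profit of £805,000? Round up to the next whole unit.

Unit CM = price − variable cost = £163.60 − £116.65 = £46.95.
Units = (FC + target) / CM = (£3,225,300 + £805,000) / £46.95 = 85,842.39, so 85,843 enclosures.

85,843 enclosures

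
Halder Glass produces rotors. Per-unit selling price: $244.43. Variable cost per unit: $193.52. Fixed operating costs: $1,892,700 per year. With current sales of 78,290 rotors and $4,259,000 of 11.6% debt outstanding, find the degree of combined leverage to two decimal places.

2.49

Total contribution margin = 78,290 × $50.91 = $3,985,743.90.
Operating income = contribution − fixed costs = $3,985,743.90 − $1,892,700 = $2,093,043.90. Interest = $494,044.00, so EBIT − I = $1,598,999.90.
DCL = contribution ÷ (EBIT − I) = $3,985,743.90 ÷ $1,598,999.90 = 2.4926.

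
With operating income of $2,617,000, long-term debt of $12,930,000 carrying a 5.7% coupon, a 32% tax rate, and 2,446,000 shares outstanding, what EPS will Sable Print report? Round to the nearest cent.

$0.52

Interest = $737,010.00, so EBT = $2,617,000 − $737,010.00 = $1,879,990.00.
Net income = $1,879,990.00 × (1 − 0.32) = $1,278,393.20.
Per share: $1,278,393.20 / 2,446,000 shares = $0.52.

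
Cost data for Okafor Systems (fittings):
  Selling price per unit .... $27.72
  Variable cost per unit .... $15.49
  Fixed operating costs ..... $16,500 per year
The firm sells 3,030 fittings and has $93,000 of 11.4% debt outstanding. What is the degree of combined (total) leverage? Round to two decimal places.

3.72

Contribution at this volume is 3,030 × $12.23 = $37,056.90.
Subtracting fixed costs: EBIT = $37,056.90 − $16,500 = $20,556.90. Interest = $10,602.00.
DOL = $37,056.90 ÷ $20,556.90 = 1.8027; DFL = $20,556.90 ÷ $9,954.90 = 2.0650.
Combined leverage = 1.8027 × 2.0650 = 3.7226.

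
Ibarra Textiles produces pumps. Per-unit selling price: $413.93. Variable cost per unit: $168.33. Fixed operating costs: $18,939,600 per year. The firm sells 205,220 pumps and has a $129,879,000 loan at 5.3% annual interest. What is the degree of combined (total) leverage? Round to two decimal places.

2.05

Total contribution margin = 205,220 × $245.60 = $50,402,032.00.
Operating income = contribution − fixed costs = $50,402,032.00 − $18,939,600 = $31,462,432.00. Interest = $6,883,587.00.
DOL = $50,402,032.00 ÷ $31,462,432.00 = 1.6020; DFL = $31,462,432.00 ÷ $24,578,845.00 = 1.2801.
DCL = DOL × DFL = 1.6020 × 1.2801 = 2.0507.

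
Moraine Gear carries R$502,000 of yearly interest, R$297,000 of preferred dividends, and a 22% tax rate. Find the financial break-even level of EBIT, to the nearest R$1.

R$882,769

Preferred dividends are paid after tax, so their pre-tax equivalent is R$297,000 ÷ (1 − 0.22) = R$380,769.23.
EPS = 0 when EBIT covers interest plus the pre-tax preferred burden: R$502,000 + R$380,769.23 = R$882,769.23.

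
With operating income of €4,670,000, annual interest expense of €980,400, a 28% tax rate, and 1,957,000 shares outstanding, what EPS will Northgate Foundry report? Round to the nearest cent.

Interest = €980,400.00, so EBT = €4,670,000 − €980,400.00 = €3,689,600.00.
After tax at 28%: net income = €3,689,600.00 × 0.72 = €2,656,512.00.
EPS = €2,656,512.00 ÷ 1,957,000 = €1.36.

€1.36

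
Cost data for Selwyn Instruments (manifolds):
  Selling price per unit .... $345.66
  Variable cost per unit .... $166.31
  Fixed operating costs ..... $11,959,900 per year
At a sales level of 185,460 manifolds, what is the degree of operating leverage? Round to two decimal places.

At 185,460 units, contribution = 185,460 × $179.35 = $33,262,251.00.
Subtracting fixed costs: EBIT = $33,262,251.00 − $11,959,900 = $21,302,351.00.
Degree of operating leverage = $33,262,251.00 / $21,302,351.00 = 1.5614.

1.56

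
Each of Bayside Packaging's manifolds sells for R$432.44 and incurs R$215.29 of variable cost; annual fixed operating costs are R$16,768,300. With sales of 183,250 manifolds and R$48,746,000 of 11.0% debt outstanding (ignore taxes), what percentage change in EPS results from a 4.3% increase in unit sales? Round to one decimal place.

+9.7%

Contribution at this volume is 183,250 × R$217.15 = R$39,792,737.50.
EBIT = R$39,792,737.50 − R$16,768,300 = R$23,024,437.50.
After interest of R$5,362,060.00, pre-tax earnings = R$17,662,377.50.
Degree of combined leverage = contribution ÷ (EBIT − I) = R$39,792,737.50 ÷ R$17,662,377.50 = 2.2530.
EPS therefore changes by 2.2530 × (+4.3%) = +9.7%.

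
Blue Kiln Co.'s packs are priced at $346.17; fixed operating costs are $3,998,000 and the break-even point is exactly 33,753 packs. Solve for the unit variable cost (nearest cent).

$227.72

At break-even, FC = Q × (P − VC), so P − VC = $3,998,000 ÷ 33,753 = $118.4487.
Hence VC = price − CM = $346.17 − $118.4487 = $227.72.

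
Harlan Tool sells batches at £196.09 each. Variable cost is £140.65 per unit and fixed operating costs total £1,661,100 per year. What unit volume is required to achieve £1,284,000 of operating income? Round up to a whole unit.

53,123 batches

Unit CM = price − variable cost = £196.09 − £140.65 = £55.44.
Need Q such that Q × £55.44 − £1,661,100 = £1,284,000, i.e. Q = £2,945,100 / £55.44 = 53,122.29 → 53,123.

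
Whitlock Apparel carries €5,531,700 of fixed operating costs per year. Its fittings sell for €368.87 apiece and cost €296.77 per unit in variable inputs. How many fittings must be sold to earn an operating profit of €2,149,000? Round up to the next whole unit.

106,529 fittings

Contribution margin per unit = €368.87 − €296.77 = €72.10.
Need Q such that Q × €72.10 − €5,531,700 = €2,149,000, i.e. Q = €7,680,700 / €72.10 = 106,528.43 → 106,529.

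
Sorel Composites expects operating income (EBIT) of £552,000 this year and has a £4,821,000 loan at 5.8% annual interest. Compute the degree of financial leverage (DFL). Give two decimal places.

Interest = £279,618.00.
Degree of financial leverage = EBIT / (EBIT − interest) = £552,000 / £272,382.00 = 2.0266.

2.03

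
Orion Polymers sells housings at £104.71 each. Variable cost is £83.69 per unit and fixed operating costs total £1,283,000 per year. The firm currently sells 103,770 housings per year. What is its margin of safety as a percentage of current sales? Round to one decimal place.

Contribution margin per unit = £104.71 − £83.69 = £21.02. Break-even units = £1,283,000 ÷ £21.02 = 61,037.11; break-even revenue = 61,037.11 × £104.71 = £6,391,195.53.
Current sales = 103,770 × £104.71 = £10,865,756.70.
Margin of safety = (£10,865,756.70 − £6,391,195.53) ÷ £10,865,756.70 = 41.2%.

41.2%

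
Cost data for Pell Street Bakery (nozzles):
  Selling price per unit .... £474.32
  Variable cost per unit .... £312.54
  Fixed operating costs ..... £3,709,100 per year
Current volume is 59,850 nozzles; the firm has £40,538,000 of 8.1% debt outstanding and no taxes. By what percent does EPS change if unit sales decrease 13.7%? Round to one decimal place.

-49.3%

Contribution at this volume is 59,850 × £161.78 = £9,682,533.00.
EBIT = £9,682,533.00 − £3,709,100 = £5,973,433.00.
Interest = £3,283,578.00, so EBIT − I = £2,689,855.00.
DCL = total CM / (EBIT − I) = £9,682,533.00 / £2,689,855.00 = 3.5996.
EPS therefore changes by 3.5996 × (-13.7%) = -49.3%.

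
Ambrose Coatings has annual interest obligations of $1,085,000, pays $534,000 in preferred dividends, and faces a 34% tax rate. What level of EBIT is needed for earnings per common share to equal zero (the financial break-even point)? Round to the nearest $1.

Grossing the preferred dividend up to pre-tax terms: $534,000 / (1 − 0.34) = $809,090.91.
Financial break-even EBIT = interest + D_p ÷ (1 − t) = $1,085,000 + $809,090.91 = $1,894,090.91.

$1,894,091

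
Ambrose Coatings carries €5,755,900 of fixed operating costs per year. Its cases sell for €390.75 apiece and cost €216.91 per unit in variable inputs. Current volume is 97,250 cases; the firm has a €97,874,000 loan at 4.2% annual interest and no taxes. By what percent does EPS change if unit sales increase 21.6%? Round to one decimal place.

+51.9%

Contribution at this volume is 97,250 × €173.84 = €16,905,940.00.
Subtracting fixed costs: EBIT = €16,905,940.00 − €5,755,900 = €11,150,040.00.
After interest of €4,110,708.00, pre-tax earnings = €7,039,332.00.
Degree of combined leverage = contribution ÷ (EBIT − I) = €16,905,940.00 ÷ €7,039,332.00 = 2.4016.
%ΔEPS = DCL × %ΔSales = 2.4016 × +21.6% = +51.9%.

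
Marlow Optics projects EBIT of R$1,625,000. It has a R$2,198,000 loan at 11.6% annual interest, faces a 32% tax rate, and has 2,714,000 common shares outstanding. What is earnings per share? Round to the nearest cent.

R$0.34

Interest = R$254,968.00, so EBT = R$1,625,000 − R$254,968.00 = R$1,370,032.00.
Net income = R$1,370,032.00 × (1 − 0.32) = R$931,621.76.
EPS = R$931,621.76 ÷ 2,714,000 = R$0.34.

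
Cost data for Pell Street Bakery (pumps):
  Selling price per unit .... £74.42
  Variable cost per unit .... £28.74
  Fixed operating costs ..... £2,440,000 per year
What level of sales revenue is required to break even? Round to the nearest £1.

£3,975,149

CM per unit = £74.42 − £28.74 = £45.68; CM ratio = £45.68 / £74.42 = 0.6138.
Break-even sales = FC ÷ CM ratio = £2,440,000 × £74.42 / £45.68 = £3,975,149.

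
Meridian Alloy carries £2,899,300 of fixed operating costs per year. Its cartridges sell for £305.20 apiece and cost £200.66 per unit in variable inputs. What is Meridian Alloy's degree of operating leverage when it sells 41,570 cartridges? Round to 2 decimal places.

Total contribution margin = 41,570 × £104.54 = £4,345,727.80.
Operating income = contribution − fixed costs = £4,345,727.80 − £2,899,300 = £1,446,427.80.
Degree of operating leverage = £4,345,727.80 / £1,446,427.80 = 3.0045.

3.00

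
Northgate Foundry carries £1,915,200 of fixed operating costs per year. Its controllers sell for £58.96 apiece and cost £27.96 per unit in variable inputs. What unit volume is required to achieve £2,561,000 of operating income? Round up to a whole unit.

144,394 controllers

Unit CM = price − variable cost = £58.96 − £27.96 = £31.00.
Need Q such that Q × £31.00 − £1,915,200 = £2,561,000, i.e. Q = £4,476,200 / £31.00 = 144,393.55 → 144,394.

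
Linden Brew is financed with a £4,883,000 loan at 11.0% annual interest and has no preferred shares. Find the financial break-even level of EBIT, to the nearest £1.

£537,130

Annual interest = 11.0% × £4,883,000 = £537,130.00.
Without preferred stock the financial break-even is simply EBIT = interest = £537,130.00.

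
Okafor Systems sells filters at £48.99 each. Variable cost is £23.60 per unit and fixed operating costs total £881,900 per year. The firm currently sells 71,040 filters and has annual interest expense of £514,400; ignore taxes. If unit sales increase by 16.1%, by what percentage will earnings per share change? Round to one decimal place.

+71.3%

Contribution at this volume is 71,040 × £25.39 = £1,803,705.60.
Operating income = contribution − fixed costs = £1,803,705.60 − £881,900 = £921,805.60.
Interest = £514,400.00, so EBIT − I = £407,405.60.
Degree of combined leverage = contribution ÷ (EBIT − I) = £1,803,705.60 ÷ £407,405.60 = 4.4273.
%ΔEPS = DCL × %ΔSales = 4.4273 × +16.1% = +71.3%.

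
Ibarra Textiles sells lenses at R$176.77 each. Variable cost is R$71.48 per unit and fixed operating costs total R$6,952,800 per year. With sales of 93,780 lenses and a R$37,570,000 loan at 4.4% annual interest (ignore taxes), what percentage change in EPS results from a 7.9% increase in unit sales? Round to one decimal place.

At 93,780 units, contribution = 93,780 × R$105.29 = R$9,874,096.20.
Operating income = contribution − fixed costs = R$9,874,096.20 − R$6,952,800 = R$2,921,296.20.
After interest of R$1,653,080.00, pre-tax earnings = R$1,268,216.20.
Degree of combined leverage = contribution ÷ (EBIT − I) = R$9,874,096.20 ÷ R$1,268,216.20 = 7.7858.
%ΔEPS = DCL × %ΔSales = 7.7858 × +7.9% = +61.5%.

+61.5%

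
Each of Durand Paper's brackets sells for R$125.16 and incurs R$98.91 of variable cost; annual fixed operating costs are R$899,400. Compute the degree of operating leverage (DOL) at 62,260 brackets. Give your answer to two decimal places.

Contribution at this volume is 62,260 × R$26.25 = R$1,634,325.00.
Operating income = contribution − fixed costs = R$1,634,325.00 − R$899,400 = R$734,925.00.
DOL = contribution ÷ EBIT = R$1,634,325.00 ÷ R$734,925.00 = 2.2238.

2.22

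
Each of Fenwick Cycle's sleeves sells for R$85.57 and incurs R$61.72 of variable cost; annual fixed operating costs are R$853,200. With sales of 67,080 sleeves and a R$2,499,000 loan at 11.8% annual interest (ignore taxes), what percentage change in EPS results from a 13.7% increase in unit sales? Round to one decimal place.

+48.5%

At 67,080 units, contribution = 67,080 × R$23.85 = R$1,599,858.00.
EBIT = R$1,599,858.00 − R$853,200 = R$746,658.00.
After interest of R$294,882.00, pre-tax earnings = R$451,776.00.
DCL = total CM / (EBIT − I) = R$1,599,858.00 / R$451,776.00 = 3.5413.
%ΔEPS = DCL × %ΔSales = 3.5413 × +13.7% = +48.5%.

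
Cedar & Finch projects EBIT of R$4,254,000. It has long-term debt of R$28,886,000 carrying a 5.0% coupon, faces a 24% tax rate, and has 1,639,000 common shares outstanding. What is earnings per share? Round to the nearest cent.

R$1.30

Pre-tax income = R$4,254,000 − R$1,444,300.00 = R$2,809,700.00.
After tax at 24%: net income = R$2,809,700.00 × 0.76 = R$2,135,372.00.
EPS = R$2,135,372.00 ÷ 1,639,000 = R$1.30.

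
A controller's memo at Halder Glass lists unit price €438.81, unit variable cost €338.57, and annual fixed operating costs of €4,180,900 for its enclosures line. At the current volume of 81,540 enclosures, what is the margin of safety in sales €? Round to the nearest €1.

Unit CM = price − variable cost = €438.81 − €338.57 = €100.24. Break-even units = €4,180,900 ÷ €100.24 = 41,708.90; break-even revenue = 41,708.90 × €438.81 = €18,302,281.81.
Actual sales revenue = 81,540 × €438.81 = €35,780,567.40.
Margin of safety = €35,780,567.40 − €18,302,281.81 = €17,478,286.

€17,478,286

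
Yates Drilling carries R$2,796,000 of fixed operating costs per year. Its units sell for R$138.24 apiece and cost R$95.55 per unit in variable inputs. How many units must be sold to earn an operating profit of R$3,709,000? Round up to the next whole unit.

152,378 units

Each unit contributes R$138.24 − R$95.55 = R$42.69.
Units = (FC + target) / CM = (R$2,796,000 + R$3,709,000) / R$42.69 = 152,377.61, so 152,378 units.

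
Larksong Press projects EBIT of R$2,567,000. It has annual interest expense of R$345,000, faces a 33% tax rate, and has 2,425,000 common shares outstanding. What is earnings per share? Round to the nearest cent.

Pre-tax income = R$2,567,000 − R$345,000.00 = R$2,222,000.00.
After tax at 33%: net income = R$2,222,000.00 × 0.67 = R$1,488,740.00.
Per share: R$1,488,740.00 / 2,425,000 shares = R$0.61.

R$0.61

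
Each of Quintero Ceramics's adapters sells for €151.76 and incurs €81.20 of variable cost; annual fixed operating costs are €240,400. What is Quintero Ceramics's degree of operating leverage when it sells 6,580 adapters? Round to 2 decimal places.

2.07

At 6,580 units, contribution = 6,580 × €70.56 = €464,284.80.
Subtracting fixed costs: EBIT = €464,284.80 − €240,400 = €223,884.80.
DOL = contribution ÷ EBIT = €464,284.80 ÷ €223,884.80 = 2.0738.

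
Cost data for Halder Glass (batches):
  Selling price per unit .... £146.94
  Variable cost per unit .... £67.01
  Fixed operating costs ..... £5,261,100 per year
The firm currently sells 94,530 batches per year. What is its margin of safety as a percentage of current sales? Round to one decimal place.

30.4%

Contribution margin per unit = £146.94 − £67.01 = £79.93. Break-even units = £5,261,100 ÷ £79.93 = 65,821.34; break-even revenue = 65,821.34 × £146.94 = £9,671,788.24.
Actual sales revenue = 94,530 × £146.94 = £13,890,238.20.
Margin of safety = (£13,890,238.20 − £9,671,788.24) ÷ £13,890,238.20 = 30.4%.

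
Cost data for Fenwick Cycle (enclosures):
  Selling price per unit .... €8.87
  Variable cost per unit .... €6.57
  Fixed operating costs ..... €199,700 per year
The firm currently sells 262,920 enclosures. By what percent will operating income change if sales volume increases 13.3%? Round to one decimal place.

At 262,920 units, contribution = 262,920 × €2.30 = €604,716.00.
Operating income = contribution − fixed costs = €604,716.00 − €199,700 = €405,016.00.
Degree of operating leverage = €604,716.00 / €405,016.00 = 1.4931.
So EBIT moves 1.4931 × (+13.3%) = +19.9%.

+19.9%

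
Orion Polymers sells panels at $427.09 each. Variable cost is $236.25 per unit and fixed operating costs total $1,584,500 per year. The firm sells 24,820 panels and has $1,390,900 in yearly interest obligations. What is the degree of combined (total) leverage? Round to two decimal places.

2.69

At 24,820 units, contribution = 24,820 × $190.84 = $4,736,648.80.
EBIT = $4,736,648.80 − $1,584,500 = $3,152,148.80. Interest = $1,390,900.00.
DOL = $4,736,648.80 ÷ $3,152,148.80 = 1.5027; DFL = $3,152,148.80 ÷ $1,761,248.80 = 1.7897.
DCL = DOL × DFL = 1.5027 × 1.7897 = 2.6894.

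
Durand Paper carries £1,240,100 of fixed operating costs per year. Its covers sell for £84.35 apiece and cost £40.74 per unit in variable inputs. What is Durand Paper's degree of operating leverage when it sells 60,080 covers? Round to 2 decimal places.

Total contribution margin = 60,080 × £43.61 = £2,620,088.80.
EBIT = £2,620,088.80 − £1,240,100 = £1,379,988.80.
So DOL = total CM / EBIT = £2,620,088.80 / £1,379,988.80 = 1.8986.

1.90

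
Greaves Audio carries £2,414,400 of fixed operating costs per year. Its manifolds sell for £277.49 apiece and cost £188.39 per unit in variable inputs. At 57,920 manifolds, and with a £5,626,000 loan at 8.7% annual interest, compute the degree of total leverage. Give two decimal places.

Contribution at this volume is 57,920 × £89.10 = £5,160,672.00.
Subtracting fixed costs: EBIT = £5,160,672.00 − £2,414,400 = £2,746,272.00. Interest = £489,462.00.
DOL = £5,160,672.00 ÷ £2,746,272.00 = 1.8792; DFL = £2,746,272.00 ÷ £2,256,810.00 = 1.2169.
Combined leverage = 1.8792 × 1.2169 = 2.2868.

2.29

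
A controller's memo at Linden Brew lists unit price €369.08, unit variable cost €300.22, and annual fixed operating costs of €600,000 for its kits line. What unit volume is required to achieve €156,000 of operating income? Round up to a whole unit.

Contribution margin per unit = €369.08 − €300.22 = €68.86.
Required volume = (fixed costs + target profit) ÷ CM = (€600,000 + €156,000) ÷ €68.86 = 10,978.80, so 10,979 kits.

10,979 kits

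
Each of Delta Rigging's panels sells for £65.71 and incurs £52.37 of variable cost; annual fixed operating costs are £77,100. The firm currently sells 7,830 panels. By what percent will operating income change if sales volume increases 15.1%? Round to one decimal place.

At 7,830 units, contribution = 7,830 × £13.34 = £104,452.20.
EBIT = £104,452.20 − £77,100 = £27,352.20.
Degree of operating leverage = £104,452.20 / £27,352.20 = 3.8188.
Operating income changes by 3.8188 × +15.1% = +57.7%.

+57.7%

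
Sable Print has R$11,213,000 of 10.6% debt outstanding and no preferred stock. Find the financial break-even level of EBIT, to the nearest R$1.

Annual interest = 10.6% × R$11,213,000 = R$1,188,578.00.
With no preferred dividends, EPS = 0 when EBIT exactly covers interest, so the financial break-even EBIT is R$1,188,578.00.

R$1,188,578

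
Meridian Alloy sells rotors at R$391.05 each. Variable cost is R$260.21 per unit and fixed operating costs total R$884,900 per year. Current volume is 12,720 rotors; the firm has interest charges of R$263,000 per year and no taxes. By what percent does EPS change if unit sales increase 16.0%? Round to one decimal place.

At 12,720 units, contribution = 12,720 × R$130.84 = R$1,664,284.80.
Operating income = contribution − fixed costs = R$1,664,284.80 − R$884,900 = R$779,384.80.
After interest of R$263,000.00, pre-tax earnings = R$516,384.80.
Degree of combined leverage = contribution ÷ (EBIT − I) = R$1,664,284.80 ÷ R$516,384.80 = 3.2230.
EPS therefore changes by 3.2230 × (+16.0%) = +51.6%.

+51.6%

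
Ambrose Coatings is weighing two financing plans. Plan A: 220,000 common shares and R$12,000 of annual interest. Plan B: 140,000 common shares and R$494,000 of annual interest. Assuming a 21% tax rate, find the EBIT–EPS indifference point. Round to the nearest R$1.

Set EPS_A = EPS_B: (EBIT − R$12,000)(1 − 0.21) ÷ 220,000 = (EBIT − R$494,000)(1 − 0.21) ÷ 140,000.
The (1 − t) factor cancels: (EBIT − 12,000) × 140,000 = (EBIT − 494,000) × 220,000.
EBIT × (220,000 − 140,000) = 494,000 × 220,000 − 12,000 × 140,000 = 107,000,000,000, so EBIT = 107,000,000,000 ÷ 80,000 = 1,337,500.00.

R$1,337,500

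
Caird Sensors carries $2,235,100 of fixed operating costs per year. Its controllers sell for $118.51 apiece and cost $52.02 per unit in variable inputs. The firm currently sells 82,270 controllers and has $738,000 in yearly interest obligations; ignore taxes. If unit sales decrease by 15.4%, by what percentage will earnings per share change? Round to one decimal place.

Contribution at this volume is 82,270 × $66.49 = $5,470,132.30.
Operating income = contribution − fixed costs = $5,470,132.30 − $2,235,100 = $3,235,032.30.
Interest = $738,000.00, so EBIT − I = $2,497,032.30.
DCL = total CM / (EBIT − I) = $5,470,132.30 / $2,497,032.30 = 2.1907.
%ΔEPS = DCL × %ΔSales = 2.1907 × -15.4% = -33.7%.

-33.7%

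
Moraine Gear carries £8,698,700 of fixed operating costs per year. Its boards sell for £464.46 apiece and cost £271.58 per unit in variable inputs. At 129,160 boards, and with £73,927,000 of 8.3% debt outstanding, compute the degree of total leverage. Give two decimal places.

2.47

Contribution at this volume is 129,160 × £192.88 = £24,912,380.80.
Operating income = contribution − fixed costs = £24,912,380.80 − £8,698,700 = £16,213,680.80. Interest = £6,135,941.00, so EBIT − I = £10,077,739.80.
Degree of total leverage = total CM / (EBIT − interest) = £24,912,380.80 / £10,077,739.80 = 2.4720.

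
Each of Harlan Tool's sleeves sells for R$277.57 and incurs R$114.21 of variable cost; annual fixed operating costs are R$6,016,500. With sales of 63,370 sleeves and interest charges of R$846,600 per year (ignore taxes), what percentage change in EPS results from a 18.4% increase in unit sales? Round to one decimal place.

+54.6%

Total contribution margin = 63,370 × R$163.36 = R$10,352,123.20.
EBIT = R$10,352,123.20 − R$6,016,500 = R$4,335,623.20.
Interest = R$846,600.00, so EBIT − I = R$3,489,023.20.
Degree of combined leverage = contribution ÷ (EBIT − I) = R$10,352,123.20 ÷ R$3,489,023.20 = 2.9671.
EPS therefore changes by 2.9671 × (+18.4%) = +54.6%.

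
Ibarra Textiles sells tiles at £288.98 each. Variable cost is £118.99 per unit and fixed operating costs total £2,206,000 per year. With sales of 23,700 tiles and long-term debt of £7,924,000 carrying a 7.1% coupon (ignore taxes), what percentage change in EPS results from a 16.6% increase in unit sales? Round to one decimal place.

+53.1%

At 23,700 units, contribution = 23,700 × £169.99 = £4,028,763.00.
EBIT = £4,028,763.00 − £2,206,000 = £1,822,763.00.
Interest = £562,604.00, so EBIT − I = £1,260,159.00.
Degree of combined leverage = contribution ÷ (EBIT − I) = £4,028,763.00 ÷ £1,260,159.00 = 3.1970.
%ΔEPS = DCL × %ΔSales = 3.1970 × +16.6% = +53.1%.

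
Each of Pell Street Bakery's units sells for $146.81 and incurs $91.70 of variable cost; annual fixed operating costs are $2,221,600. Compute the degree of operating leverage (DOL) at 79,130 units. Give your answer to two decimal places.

At 79,130 units, contribution = 79,130 × $55.11 = $4,360,854.30.
Operating income = contribution − fixed costs = $4,360,854.30 − $2,221,600 = $2,139,254.30.
So DOL = total CM / EBIT = $4,360,854.30 / $2,139,254.30 = 2.0385.

2.04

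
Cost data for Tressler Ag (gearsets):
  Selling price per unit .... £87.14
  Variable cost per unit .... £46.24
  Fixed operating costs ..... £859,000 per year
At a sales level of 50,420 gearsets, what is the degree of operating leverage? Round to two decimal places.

1.71

Contribution at this volume is 50,420 × £40.90 = £2,062,178.00.
Subtracting fixed costs: EBIT = £2,062,178.00 − £859,000 = £1,203,178.00.
So DOL = total CM / EBIT = £2,062,178.00 / £1,203,178.00 = 1.7139.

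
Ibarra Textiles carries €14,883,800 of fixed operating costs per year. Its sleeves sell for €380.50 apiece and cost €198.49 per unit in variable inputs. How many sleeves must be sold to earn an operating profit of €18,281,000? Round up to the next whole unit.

182,215 sleeves

Unit CM = price − variable cost = €380.50 − €198.49 = €182.01.
Required volume = (fixed costs + target profit) ÷ CM = (€14,883,800 + €18,281,000) ÷ €182.01 = 182,214.16, so 182,215 sleeves.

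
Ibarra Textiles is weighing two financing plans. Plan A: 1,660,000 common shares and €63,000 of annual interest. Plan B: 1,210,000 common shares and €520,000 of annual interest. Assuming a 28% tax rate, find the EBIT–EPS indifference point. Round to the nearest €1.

Set EPS_A = EPS_B: (EBIT − €63,000)(1 − 0.28) ÷ 1,660,000 = (EBIT − €520,000)(1 − 0.28) ÷ 1,210,000.
Cancelling (1 − t) and cross-multiplying: 1,210,000·(EBIT − 63,000) = 1,660,000·(EBIT − 520,000).
EBIT × (1,660,000 − 1,210,000) = 520,000 × 1,660,000 − 63,000 × 1,210,000 = 786,970,000,000, so EBIT = 786,970,000,000 ÷ 450,000 = 1,748,822.22.

€1,748,822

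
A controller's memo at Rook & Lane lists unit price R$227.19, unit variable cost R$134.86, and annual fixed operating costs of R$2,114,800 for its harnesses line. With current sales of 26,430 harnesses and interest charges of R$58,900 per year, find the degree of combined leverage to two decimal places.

Contribution at this volume is 26,430 × R$92.33 = R$2,440,281.90.
Operating income = contribution − fixed costs = R$2,440,281.90 − R$2,114,800 = R$325,481.90. Interest = R$58,900.00, so EBIT − I = R$266,581.90.
Degree of total leverage = total CM / (EBIT − interest) = R$2,440,281.90 / R$266,581.90 = 9.1540.

9.15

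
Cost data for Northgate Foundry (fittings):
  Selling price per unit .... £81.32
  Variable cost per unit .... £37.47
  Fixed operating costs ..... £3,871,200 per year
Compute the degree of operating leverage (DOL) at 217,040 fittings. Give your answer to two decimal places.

Contribution at this volume is 217,040 × £43.85 = £9,517,204.00.
Subtracting fixed costs: EBIT = £9,517,204.00 − £3,871,200 = £5,646,004.00.
Degree of operating leverage = £9,517,204.00 / £5,646,004.00 = 1.6857.

1.69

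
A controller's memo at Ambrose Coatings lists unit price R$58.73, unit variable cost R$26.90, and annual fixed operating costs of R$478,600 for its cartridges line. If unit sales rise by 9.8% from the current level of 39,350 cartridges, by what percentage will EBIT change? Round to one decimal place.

+15.9%

At 39,350 units, contribution = 39,350 × R$31.83 = R$1,252,510.50.
Subtracting fixed costs: EBIT = R$1,252,510.50 − R$478,600 = R$773,910.50.
So DOL = total CM / EBIT = R$1,252,510.50 / R$773,910.50 = 1.6184.
%ΔEBIT = DOL × %ΔSales = 1.6184 × +9.8% = +15.9%.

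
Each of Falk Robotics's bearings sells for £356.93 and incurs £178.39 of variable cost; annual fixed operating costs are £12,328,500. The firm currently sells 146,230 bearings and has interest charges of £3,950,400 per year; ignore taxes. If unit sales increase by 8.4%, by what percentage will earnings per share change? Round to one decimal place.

At 146,230 units, contribution = 146,230 × £178.54 = £26,107,904.20.
Operating income = contribution − fixed costs = £26,107,904.20 − £12,328,500 = £13,779,404.20.
Interest = £3,950,400.00, so EBIT − I = £9,829,004.20.
DCL = total CM / (EBIT − I) = £26,107,904.20 / £9,829,004.20 = 2.6562.
EPS therefore changes by 2.6562 × (+8.4%) = +22.3%.

+22.3%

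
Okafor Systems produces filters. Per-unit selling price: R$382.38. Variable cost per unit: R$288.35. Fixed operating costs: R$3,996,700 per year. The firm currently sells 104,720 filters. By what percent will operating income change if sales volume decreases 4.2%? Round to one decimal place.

-7.1%

At 104,720 units, contribution = 104,720 × R$94.03 = R$9,846,821.60.
Subtracting fixed costs: EBIT = R$9,846,821.60 − R$3,996,700 = R$5,850,121.60.
Degree of operating leverage = R$9,846,821.60 / R$5,850,121.60 = 1.6832.
%ΔEBIT = DOL × %ΔSales = 1.6832 × -4.2% = -7.1%.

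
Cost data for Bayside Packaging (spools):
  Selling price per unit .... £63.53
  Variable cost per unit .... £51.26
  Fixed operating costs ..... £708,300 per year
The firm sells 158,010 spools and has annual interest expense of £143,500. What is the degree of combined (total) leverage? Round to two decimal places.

1.78

Contribution at this volume is 158,010 × £12.27 = £1,938,782.70.
Operating income = contribution − fixed costs = £1,938,782.70 − £708,300 = £1,230,482.70. Interest = £143,500.00, so EBIT − I = £1,086,982.70.
DCL = contribution ÷ (EBIT − I) = £1,938,782.70 ÷ £1,086,982.70 = 1.7836.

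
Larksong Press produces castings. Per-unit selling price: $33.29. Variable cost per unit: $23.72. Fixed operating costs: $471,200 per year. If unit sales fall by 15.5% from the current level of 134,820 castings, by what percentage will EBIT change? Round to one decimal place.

-24.4%

Total contribution margin = 134,820 × $9.57 = $1,290,227.40.
EBIT = $1,290,227.40 − $471,200 = $819,027.40.
Degree of operating leverage = $1,290,227.40 / $819,027.40 = 1.5753.
So EBIT moves 1.5753 × (-15.5%) = -24.4%.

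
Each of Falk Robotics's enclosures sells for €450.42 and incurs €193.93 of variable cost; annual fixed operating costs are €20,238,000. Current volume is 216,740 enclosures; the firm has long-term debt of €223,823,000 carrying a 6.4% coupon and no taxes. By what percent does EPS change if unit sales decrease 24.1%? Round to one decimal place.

-63.7%

Total contribution margin = 216,740 × €256.49 = €55,591,642.60.
EBIT = €55,591,642.60 − €20,238,000 = €35,353,642.60.
Interest = €14,324,672.00, so EBIT − I = €21,028,970.60.
DCL = total CM / (EBIT − I) = €55,591,642.60 / €21,028,970.60 = 2.6436.
%ΔEPS = DCL × %ΔSales = 2.6436 × -24.1% = -63.7%.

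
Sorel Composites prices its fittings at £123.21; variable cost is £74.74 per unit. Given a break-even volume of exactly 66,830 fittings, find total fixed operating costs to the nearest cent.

£3,239,250.10

Contribution margin per unit = £123.21 − £74.74 = £48.47.
Since BE = FC / CM, FC = 66,830 × £48.47 = £3,239,250.10.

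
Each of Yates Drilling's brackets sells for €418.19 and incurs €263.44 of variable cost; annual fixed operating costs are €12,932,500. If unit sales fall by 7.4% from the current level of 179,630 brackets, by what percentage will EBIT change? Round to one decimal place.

Contribution at this volume is 179,630 × €154.75 = €27,797,742.50.
Operating income = contribution − fixed costs = €27,797,742.50 − €12,932,500 = €14,865,242.50.
Degree of operating leverage = €27,797,742.50 / €14,865,242.50 = 1.8700.
%ΔEBIT = DOL × %ΔSales = 1.8700 × -7.4% = -13.8%.

-13.8%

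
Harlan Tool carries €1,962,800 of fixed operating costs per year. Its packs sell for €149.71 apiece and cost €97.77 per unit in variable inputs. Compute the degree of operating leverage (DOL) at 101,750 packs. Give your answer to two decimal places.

At 101,750 units, contribution = 101,750 × €51.94 = €5,284,895.00.
EBIT = €5,284,895.00 − €1,962,800 = €3,322,095.00.
DOL = contribution ÷ EBIT = €5,284,895.00 ÷ €3,322,095.00 = 1.5908.

1.59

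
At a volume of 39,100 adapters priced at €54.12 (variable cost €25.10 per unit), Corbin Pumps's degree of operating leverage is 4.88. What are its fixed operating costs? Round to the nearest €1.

At 39,100 units, contribution = 39,100 × €29.02 = €1,134,682.00.
DOL = contribution / EBIT, so EBIT = €1,134,682.00 / 4.88 = €232,516.80.
Fixed costs = CM − EBIT = €1,134,682.00 − €232,516.80 = €902,165.

€902,165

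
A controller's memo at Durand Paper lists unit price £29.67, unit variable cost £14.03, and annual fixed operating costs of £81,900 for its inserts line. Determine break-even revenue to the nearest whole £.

CM per unit = £29.67 − £14.03 = £15.64; CM ratio = £15.64 / £29.67 = 0.5271.
Break-even sales = FC ÷ CM ratio = £81,900 × £29.67 / £15.64 = £155,369.

£155,369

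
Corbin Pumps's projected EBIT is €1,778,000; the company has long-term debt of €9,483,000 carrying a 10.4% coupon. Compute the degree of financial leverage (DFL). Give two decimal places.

Interest = €986,232.00.
DFL = EBIT ÷ (EBIT − I) = €1,778,000 ÷ (€1,778,000 − €986,232.00) = €1,778,000 ÷ €791,768.00 = 2.2456.

2.25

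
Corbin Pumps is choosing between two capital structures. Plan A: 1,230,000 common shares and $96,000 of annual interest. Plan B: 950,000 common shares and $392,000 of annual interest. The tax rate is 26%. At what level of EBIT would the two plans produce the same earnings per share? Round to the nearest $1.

$1,396,286

Set EPS_A = EPS_B: (EBIT − $96,000)(1 − 0.26) ÷ 1,230,000 = (EBIT − $392,000)(1 − 0.26) ÷ 950,000.
Cancelling (1 − t) and cross-multiplying: 950,000·(EBIT − 96,000) = 1,230,000·(EBIT − 392,000).
Solving, EBIT = (392,000·1,230,000 − 96,000·950,000) / (1,230,000 − 950,000) = 390,960,000,000 / 280,000 = 1,396,285.71.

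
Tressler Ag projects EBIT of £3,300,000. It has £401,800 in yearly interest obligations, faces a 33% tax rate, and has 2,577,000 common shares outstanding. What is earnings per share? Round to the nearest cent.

Pre-tax income = £3,300,000 − £401,800.00 = £2,898,200.00.
Net income = £2,898,200.00 × (1 − 0.33) = £1,941,794.00.
EPS = £1,941,794.00 ÷ 2,577,000 = £0.75.

£0.75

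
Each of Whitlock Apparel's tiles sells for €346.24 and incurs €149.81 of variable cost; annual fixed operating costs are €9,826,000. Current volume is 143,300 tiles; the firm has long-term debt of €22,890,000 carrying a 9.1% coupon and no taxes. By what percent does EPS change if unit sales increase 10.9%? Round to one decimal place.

+18.9%

Total contribution margin = 143,300 × €196.43 = €28,148,419.00.
Subtracting fixed costs: EBIT = €28,148,419.00 − €9,826,000 = €18,322,419.00.
Interest = €2,082,990.00, so EBIT − I = €16,239,429.00.
Degree of combined leverage = contribution ÷ (EBIT − I) = €28,148,419.00 ÷ €16,239,429.00 = 1.7333.
%ΔEPS = DCL × %ΔSales = 1.7333 × +10.9% = +18.9%.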